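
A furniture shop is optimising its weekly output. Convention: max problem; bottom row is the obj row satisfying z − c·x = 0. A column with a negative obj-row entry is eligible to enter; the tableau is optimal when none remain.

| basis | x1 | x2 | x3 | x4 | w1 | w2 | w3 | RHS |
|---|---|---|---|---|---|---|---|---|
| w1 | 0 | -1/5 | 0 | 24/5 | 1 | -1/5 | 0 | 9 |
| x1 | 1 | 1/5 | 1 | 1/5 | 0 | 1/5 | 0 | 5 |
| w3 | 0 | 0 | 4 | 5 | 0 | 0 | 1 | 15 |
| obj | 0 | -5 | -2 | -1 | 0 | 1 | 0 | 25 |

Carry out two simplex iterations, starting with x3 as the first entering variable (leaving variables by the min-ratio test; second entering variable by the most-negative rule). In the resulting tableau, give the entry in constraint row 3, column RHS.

15/4

Ratio test on column x3 — row 1: entry 0 ≤ 0; row 2: 5/1 = 5; row 3: 15/4 = 15/4. Minimum is 15/4 at row 3 (w3 leaves); pivot element 4.
Divide row 3 by 4; eliminate column x3 from the other rows.
Second iteration: most negative obj-row entry is -5 in column x2, so x2 enters.
Ratio test on column x2 — row 1: entry -1/5 ≤ 0; row 2: (5/4)/(1/5) = 25/4; row 3: entry 0 ≤ 0. Minimum is 25/4 at row 2 (x1 leaves); pivot element 1/5.
Divide row 2 by 1/5; eliminate column x2 from the other rows.
After both pivots, the entry at constraint row 3, column RHS is 15/4.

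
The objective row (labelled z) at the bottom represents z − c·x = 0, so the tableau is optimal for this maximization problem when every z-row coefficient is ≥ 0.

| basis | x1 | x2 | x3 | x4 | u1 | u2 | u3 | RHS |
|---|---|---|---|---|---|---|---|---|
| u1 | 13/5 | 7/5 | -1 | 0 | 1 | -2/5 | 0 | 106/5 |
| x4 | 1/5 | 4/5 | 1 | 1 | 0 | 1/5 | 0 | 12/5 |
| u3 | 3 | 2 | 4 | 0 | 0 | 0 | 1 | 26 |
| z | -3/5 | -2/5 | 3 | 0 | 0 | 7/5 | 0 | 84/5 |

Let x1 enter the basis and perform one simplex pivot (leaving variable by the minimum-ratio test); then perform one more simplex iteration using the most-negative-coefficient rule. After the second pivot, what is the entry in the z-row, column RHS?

Ratio test on column x1 — row 1: (106/5)/(13/5) = 106/13; row 2: (12/5)/(1/5) = 12; row 3: 26/3 = 26/3. Minimum is 106/13 at row 1 (u1 leaves); pivot element 13/5.
Divide row 1 by 13/5; eliminate column x1 from the other rows.
Second iteration: most negative z-row entry is -1/13 in column x2, so x2 enters.
Ratio test on column x2 — row 1: (106/13)/(7/13) = 106/7; row 2: (10/13)/(9/13) = 10/9; row 3: (20/13)/(5/13) = 4. Minimum is 10/9 at row 2 (x4 leaves); pivot element 9/13.
Divide row 2 by 9/13; eliminate column x2 from the other rows.
After both pivots, the entry at the z-row, column RHS is 196/9.

196/9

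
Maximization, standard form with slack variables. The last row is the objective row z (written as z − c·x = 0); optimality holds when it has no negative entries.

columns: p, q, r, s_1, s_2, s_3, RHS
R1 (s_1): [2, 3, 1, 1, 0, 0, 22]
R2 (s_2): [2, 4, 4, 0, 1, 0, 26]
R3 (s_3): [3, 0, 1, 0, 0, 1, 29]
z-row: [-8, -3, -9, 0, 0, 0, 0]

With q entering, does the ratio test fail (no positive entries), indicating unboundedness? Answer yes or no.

Column q has positive entries in row(s) 1, 2, so the ratio test bounds it — not unbounded.

no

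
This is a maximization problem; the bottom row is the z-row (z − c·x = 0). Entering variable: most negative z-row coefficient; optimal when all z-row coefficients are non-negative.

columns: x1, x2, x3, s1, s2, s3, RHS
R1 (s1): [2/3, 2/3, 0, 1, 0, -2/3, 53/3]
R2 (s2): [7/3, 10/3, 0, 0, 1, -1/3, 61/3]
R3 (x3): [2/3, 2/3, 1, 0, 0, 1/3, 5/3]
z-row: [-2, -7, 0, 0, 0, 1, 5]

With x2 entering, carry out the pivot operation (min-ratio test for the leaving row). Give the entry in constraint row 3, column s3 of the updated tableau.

Ratio test on column x2 — row 1: (53/3)/(2/3) = 53/2; row 2: (61/3)/(10/3) = 61/10; row 3: (5/3)/(2/3) = 5/2. Minimum is 5/2 at row 3 (x3 leaves); pivot element 2/3.
Divide row 3 by 2/3; eliminate column x2 from the other rows.
In the new row 3, the s3 entry is the old entry divided by the pivot: (1/3)/(2/3) = 1/2.

1/2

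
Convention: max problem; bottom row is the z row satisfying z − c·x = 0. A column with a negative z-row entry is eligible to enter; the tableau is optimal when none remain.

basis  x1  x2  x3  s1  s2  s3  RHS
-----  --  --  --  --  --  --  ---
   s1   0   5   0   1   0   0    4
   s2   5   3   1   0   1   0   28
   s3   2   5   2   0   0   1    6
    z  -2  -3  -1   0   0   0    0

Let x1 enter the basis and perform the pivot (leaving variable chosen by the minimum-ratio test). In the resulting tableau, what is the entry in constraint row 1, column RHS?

4

Ratio test on column x1 — row 1: entry 0 ≤ 0; row 2: 28/5 = 28/5; row 3: 6/2 = 3. Minimum is 3 at row 3 (s3 leaves); pivot element 2.
Divide row 3 by 2; eliminate column x1 from the other rows.
Row 1 update in column RHS: 4 − 0·3 = 4.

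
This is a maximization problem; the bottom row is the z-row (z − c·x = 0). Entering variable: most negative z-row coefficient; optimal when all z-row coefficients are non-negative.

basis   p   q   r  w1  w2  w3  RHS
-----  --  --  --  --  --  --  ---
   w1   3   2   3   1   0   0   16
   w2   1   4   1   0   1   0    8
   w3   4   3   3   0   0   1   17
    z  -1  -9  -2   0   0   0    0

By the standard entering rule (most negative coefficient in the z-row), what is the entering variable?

Negative z-row entries: p: -1, q: -9, r: -2.
The most negative is -9 in column q, so q enters.

q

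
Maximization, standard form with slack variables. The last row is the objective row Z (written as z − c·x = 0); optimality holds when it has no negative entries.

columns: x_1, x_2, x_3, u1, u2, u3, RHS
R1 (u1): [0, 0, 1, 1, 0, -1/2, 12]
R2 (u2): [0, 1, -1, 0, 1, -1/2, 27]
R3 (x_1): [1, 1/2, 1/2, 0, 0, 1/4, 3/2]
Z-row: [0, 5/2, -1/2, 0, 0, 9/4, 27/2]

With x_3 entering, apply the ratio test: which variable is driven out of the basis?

x_1

Column x_3 entries and ratios — u1: 12/1 = 12; u2: -1 ≤ 0, skip; x_1: (3/2)/(1/2) = 3.
Smallest ratio is 3 in the row of x_1, so x_1 leaves.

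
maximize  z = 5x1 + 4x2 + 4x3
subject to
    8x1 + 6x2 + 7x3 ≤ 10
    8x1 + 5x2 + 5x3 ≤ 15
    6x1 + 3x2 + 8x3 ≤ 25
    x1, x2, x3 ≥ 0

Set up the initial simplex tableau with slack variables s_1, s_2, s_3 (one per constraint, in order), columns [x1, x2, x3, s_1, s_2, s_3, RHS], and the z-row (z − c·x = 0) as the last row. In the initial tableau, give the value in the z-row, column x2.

The z-row carries the negated objective coefficients: the x2 entry is -4.

-4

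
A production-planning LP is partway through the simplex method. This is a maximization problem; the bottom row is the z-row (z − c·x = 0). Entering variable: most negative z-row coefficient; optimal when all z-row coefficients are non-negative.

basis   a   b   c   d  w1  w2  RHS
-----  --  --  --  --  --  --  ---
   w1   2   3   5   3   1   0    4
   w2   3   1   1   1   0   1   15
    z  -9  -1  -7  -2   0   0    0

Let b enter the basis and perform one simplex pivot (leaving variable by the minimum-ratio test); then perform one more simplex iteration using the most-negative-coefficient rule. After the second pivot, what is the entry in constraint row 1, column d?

3/2

Ratio test on column b — row 1: 4/3 = 4/3; row 2: 15/1 = 15. Minimum is 4/3 at row 1 (w1 leaves); pivot element 3.
Divide row 1 by 3; eliminate column b from the other rows.
Second iteration: most negative z-row entry is -25/3 in column a, so a enters.
Ratio test on column a — row 1: (4/3)/(2/3) = 2; row 2: (41/3)/(7/3) = 41/7. Minimum is 2 at row 1 (b leaves); pivot element 2/3.
Divide row 1 by 2/3; eliminate column a from the other rows.
After both pivots, the entry at constraint row 1, column d is 3/2.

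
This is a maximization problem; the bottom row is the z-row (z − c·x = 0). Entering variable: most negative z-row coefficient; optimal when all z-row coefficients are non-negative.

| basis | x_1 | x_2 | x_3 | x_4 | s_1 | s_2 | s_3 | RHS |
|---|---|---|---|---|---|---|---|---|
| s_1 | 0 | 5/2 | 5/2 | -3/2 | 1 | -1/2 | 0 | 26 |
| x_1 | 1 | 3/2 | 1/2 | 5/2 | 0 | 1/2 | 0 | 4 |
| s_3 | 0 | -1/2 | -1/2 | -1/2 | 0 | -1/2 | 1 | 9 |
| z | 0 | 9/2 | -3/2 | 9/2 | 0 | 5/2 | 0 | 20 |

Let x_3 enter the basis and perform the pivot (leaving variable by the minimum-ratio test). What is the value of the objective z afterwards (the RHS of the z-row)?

32

Ratio test on column x_3 — row 1: 26/(5/2) = 52/5; row 2: 4/(1/2) = 8; row 3: entry -1/2 ≤ 0. Minimum is 8 at row 2 (x_1 leaves); pivot element 1/2.
Pivot on row 2; the z-row RHS becomes 20 − (-3/2)·8 = 32.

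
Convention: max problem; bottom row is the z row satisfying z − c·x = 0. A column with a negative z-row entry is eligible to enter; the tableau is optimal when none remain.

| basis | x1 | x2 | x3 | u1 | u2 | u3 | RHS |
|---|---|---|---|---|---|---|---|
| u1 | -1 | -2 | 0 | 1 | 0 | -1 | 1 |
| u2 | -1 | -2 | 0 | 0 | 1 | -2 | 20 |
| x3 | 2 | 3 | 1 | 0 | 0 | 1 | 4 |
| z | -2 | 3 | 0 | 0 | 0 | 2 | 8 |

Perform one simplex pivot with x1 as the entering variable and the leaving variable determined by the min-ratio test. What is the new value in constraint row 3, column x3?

1/2

Ratio test on column x1 — row 1: entry -1 ≤ 0; row 2: entry -1 ≤ 0; row 3: 4/2 = 2. Minimum is 2 at row 3 (x3 leaves); pivot element 2.
Divide row 3 by 2; eliminate column x1 from the other rows.
In the new row 3, the x3 entry is the old entry divided by the pivot: 1/2 = 1/2.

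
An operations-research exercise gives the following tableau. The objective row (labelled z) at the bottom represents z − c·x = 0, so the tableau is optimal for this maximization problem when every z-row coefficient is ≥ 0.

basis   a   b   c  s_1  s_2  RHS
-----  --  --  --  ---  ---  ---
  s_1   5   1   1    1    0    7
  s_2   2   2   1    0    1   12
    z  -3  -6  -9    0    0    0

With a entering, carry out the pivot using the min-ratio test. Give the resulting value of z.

Ratio test on column a — row 1: 7/5 = 7/5; row 2: 12/2 = 6. Minimum is 7/5 at row 1 (s_1 leaves); pivot element 5.
Pivot on row 1; the z-row RHS becomes 0 − (-3)·(7/5) = 21/5.

21/5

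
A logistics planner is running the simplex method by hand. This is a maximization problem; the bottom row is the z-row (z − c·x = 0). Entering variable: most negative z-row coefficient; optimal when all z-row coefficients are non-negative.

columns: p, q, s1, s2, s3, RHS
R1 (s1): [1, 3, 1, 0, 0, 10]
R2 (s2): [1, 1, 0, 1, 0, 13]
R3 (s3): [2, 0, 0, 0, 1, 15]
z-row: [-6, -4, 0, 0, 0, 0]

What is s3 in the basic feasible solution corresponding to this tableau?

s3 is basic (row 3); its value is the RHS of that row, 15.

15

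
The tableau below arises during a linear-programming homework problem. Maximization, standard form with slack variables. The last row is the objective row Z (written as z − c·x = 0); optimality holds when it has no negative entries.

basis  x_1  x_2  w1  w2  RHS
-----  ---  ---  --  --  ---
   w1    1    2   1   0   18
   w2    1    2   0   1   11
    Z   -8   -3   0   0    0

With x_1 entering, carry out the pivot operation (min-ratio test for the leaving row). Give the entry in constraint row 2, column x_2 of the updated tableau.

2

Ratio test on column x_1 — row 1: 18/1 = 18; row 2: 11/1 = 11. Minimum is 11 at row 2 (w2 leaves); pivot element 1.
Divide row 2 by 1; eliminate column x_1 from the other rows.
In the new row 2, the x_2 entry is the old entry divided by the pivot: 2/1 = 2.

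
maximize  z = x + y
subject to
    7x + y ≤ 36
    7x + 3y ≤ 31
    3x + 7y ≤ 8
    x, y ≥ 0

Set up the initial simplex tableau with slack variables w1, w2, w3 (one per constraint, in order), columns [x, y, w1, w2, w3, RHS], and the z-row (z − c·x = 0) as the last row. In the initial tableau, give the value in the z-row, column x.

The z-row carries the negated objective coefficients: the x entry is -1.

-1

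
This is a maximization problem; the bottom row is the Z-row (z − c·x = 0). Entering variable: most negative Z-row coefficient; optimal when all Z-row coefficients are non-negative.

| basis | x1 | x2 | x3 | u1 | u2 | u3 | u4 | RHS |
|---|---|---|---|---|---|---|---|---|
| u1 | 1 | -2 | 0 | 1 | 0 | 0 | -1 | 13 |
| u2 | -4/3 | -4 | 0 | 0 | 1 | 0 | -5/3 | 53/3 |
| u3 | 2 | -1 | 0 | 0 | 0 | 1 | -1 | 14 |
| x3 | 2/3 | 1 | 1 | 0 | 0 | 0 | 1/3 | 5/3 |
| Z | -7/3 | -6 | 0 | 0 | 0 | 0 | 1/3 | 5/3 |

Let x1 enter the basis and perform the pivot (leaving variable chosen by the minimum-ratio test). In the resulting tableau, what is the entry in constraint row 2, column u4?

-1

Ratio test on column x1 — row 1: 13/1 = 13; row 2: entry -4/3 ≤ 0; row 3: 14/2 = 7; row 4: (5/3)/(2/3) = 5/2. Minimum is 5/2 at row 4 (x3 leaves); pivot element 2/3.
Divide row 4 by 2/3; eliminate column x1 from the other rows.
Row 2 update in column u4: -5/3 − (-4/3)·(1/2) = -1.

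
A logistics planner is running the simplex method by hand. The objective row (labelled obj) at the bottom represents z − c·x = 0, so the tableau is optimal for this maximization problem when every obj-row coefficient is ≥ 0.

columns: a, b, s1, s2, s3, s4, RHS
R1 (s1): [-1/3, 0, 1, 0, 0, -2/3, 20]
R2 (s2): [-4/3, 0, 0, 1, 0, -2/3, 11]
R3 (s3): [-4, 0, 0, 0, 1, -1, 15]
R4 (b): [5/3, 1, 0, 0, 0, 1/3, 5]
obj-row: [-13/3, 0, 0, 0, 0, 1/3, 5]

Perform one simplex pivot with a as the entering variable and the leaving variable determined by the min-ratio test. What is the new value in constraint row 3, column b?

Ratio test on column a — row 1: entry -1/3 ≤ 0; row 2: entry -4/3 ≤ 0; row 3: entry -4 ≤ 0; row 4: 5/(5/3) = 3. Minimum is 3 at row 4 (b leaves); pivot element 5/3.
Divide row 4 by 5/3; eliminate column a from the other rows.
Row 3 update in column b: 0 − (-4)·(3/5) = 12/5.

12/5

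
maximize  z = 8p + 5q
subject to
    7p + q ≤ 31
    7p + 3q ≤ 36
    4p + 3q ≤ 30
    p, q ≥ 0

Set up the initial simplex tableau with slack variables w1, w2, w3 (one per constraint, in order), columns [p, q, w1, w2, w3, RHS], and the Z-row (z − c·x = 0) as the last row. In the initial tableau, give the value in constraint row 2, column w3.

Slack w3 belongs to constraint 3; its column is the unit vector e_3, so the entry in row 2 is 0.

0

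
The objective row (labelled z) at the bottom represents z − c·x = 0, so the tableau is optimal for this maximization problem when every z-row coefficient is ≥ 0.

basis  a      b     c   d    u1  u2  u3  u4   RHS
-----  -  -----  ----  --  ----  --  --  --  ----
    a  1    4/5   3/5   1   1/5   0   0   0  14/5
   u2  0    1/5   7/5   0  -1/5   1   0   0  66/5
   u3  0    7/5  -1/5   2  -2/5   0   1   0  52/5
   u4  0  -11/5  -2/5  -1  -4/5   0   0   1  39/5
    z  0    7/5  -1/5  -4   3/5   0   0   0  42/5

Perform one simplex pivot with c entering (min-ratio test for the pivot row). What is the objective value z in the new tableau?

28/3

Ratio test on column c — row 1: (14/5)/(3/5) = 14/3; row 2: (66/5)/(7/5) = 66/7; row 3: entry -1/5 ≤ 0; row 4: entry -2/5 ≤ 0. Minimum is 14/3 at row 1 (a leaves); pivot element 3/5.
Pivot on row 1; the z-row RHS becomes 42/5 − (-1/5)·(14/3) = 28/3.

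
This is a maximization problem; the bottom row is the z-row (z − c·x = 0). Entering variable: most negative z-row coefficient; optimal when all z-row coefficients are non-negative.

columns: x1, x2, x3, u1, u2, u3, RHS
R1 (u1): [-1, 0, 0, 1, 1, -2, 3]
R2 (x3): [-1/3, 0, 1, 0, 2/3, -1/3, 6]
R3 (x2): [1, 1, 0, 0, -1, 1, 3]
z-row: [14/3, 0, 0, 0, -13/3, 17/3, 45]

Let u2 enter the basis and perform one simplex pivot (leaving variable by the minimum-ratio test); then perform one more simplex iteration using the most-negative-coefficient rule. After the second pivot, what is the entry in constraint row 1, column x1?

Ratio test on column u2 — row 1: 3/1 = 3; row 2: 6/(2/3) = 9; row 3: entry -1 ≤ 0. Minimum is 3 at row 1 (u1 leaves); pivot element 1.
Divide row 1 by 1; eliminate column u2 from the other rows.
Second iteration: most negative z-row entry is -3 in column u3, so u3 enters.
Ratio test on column u3 — row 1: entry -2 ≤ 0; row 2: 4/1 = 4; row 3: entry -1 ≤ 0. Minimum is 4 at row 2 (x3 leaves); pivot element 1.
Divide row 2 by 1; eliminate column u3 from the other rows.
After both pivots, the entry at constraint row 1, column x1 is -1/3.

-1/3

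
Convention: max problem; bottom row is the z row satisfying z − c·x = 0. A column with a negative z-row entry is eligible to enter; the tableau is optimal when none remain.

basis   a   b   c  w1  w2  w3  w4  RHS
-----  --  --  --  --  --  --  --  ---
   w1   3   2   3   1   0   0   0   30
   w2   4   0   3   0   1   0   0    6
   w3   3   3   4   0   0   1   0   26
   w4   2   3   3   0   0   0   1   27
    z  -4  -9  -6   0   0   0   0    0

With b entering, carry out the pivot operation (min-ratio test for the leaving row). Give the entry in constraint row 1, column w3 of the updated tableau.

Ratio test on column b — row 1: 30/2 = 15; row 2: entry 0 ≤ 0; row 3: 26/3 = 26/3; row 4: 27/3 = 9. Minimum is 26/3 at row 3 (w3 leaves); pivot element 3.
Divide row 3 by 3; eliminate column b from the other rows.
Row 1 update in column w3: 0 − 2·(1/3) = -2/3.

-2/3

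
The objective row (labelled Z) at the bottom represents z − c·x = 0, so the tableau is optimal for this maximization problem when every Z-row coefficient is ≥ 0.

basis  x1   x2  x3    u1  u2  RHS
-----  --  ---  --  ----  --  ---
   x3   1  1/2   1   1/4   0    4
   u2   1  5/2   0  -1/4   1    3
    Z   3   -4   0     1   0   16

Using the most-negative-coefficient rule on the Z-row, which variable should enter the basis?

x2

Negative Z-row entries: x2: -4.
The most negative is -4 in column x2, so x2 enters.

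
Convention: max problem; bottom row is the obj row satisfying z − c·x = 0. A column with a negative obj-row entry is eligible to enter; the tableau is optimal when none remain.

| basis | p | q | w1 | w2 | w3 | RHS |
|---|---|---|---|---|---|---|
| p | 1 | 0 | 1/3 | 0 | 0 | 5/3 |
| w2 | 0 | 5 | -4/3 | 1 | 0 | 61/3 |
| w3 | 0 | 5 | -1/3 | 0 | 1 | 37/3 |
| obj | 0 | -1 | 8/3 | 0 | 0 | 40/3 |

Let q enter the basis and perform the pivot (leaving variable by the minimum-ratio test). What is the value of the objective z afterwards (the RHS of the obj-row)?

79/5

Ratio test on column q — row 1: entry 0 ≤ 0; row 2: (61/3)/5 = 61/15; row 3: (37/3)/5 = 37/15. Minimum is 37/15 at row 3 (w3 leaves); pivot element 5.
Pivot on row 3; the obj-row RHS becomes 40/3 − (-1)·(37/15) = 79/5.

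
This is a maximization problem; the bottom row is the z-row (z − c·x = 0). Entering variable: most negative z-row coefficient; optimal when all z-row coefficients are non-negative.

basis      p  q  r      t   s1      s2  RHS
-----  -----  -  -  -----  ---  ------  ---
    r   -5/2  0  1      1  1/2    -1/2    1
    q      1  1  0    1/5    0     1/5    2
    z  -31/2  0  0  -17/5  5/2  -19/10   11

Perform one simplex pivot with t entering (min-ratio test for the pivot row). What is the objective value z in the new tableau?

Ratio test on column t — row 1: 1/1 = 1; row 2: 2/(1/5) = 10. Minimum is 1 at row 1 (r leaves); pivot element 1.
Pivot on row 1; the z-row RHS becomes 11 − (-17/5)·1 = 72/5.

72/5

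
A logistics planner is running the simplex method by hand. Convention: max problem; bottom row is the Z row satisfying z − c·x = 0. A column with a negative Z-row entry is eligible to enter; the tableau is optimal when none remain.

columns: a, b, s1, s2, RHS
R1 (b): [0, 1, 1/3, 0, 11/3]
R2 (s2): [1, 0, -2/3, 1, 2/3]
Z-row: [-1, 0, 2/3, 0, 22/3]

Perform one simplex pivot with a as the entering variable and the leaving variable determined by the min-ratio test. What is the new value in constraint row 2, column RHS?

2/3

Ratio test on column a — row 1: entry 0 ≤ 0; row 2: (2/3)/1 = 2/3. Minimum is 2/3 at row 2 (s2 leaves); pivot element 1.
Divide row 2 by 1; eliminate column a from the other rows.
In the new row 2, the RHS entry is the old entry divided by the pivot: (2/3)/1 = 2/3.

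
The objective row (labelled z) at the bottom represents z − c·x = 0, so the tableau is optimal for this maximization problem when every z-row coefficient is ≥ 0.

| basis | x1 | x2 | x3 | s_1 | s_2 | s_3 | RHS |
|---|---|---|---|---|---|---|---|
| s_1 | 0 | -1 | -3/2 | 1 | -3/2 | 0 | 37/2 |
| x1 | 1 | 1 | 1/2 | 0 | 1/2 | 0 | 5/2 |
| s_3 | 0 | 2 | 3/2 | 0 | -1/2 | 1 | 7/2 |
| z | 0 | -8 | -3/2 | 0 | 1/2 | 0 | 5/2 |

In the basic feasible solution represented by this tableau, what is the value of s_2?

s_2 is not in the basis, so in the current basic feasible solution s_2 = 0.

0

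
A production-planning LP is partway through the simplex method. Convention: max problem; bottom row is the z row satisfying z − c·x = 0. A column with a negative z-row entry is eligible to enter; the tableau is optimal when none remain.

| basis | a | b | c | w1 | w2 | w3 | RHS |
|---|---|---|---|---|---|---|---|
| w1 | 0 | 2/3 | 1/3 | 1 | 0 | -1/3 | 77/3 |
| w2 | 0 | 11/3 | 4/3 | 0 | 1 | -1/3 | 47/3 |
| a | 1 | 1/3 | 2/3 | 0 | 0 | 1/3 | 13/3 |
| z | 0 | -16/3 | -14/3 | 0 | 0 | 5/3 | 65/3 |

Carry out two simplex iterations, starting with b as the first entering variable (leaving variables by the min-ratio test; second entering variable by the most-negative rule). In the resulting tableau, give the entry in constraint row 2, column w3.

-1/3

Ratio test on column b — row 1: (77/3)/(2/3) = 77/2; row 2: (47/3)/(11/3) = 47/11; row 3: (13/3)/(1/3) = 13. Minimum is 47/11 at row 2 (w2 leaves); pivot element 11/3.
Divide row 2 by 11/3; eliminate column b from the other rows.
Second iteration: most negative z-row entry is -30/11 in column c, so c enters.
Ratio test on column c — row 1: (251/11)/(1/11) = 251; row 2: (47/11)/(4/11) = 47/4; row 3: (32/11)/(6/11) = 16/3. Minimum is 16/3 at row 3 (a leaves); pivot element 6/11.
Divide row 3 by 6/11; eliminate column c from the other rows.
After both pivots, the entry at constraint row 2, column w3 is -1/3.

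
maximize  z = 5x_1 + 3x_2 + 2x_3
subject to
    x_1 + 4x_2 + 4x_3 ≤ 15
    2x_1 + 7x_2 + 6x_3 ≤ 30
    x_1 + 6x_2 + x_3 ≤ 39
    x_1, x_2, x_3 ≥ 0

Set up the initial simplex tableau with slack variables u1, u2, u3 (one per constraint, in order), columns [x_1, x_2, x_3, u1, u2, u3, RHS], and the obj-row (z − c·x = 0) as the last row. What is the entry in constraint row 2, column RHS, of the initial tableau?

30

The RHS of constraint 2 is b_2 = 30.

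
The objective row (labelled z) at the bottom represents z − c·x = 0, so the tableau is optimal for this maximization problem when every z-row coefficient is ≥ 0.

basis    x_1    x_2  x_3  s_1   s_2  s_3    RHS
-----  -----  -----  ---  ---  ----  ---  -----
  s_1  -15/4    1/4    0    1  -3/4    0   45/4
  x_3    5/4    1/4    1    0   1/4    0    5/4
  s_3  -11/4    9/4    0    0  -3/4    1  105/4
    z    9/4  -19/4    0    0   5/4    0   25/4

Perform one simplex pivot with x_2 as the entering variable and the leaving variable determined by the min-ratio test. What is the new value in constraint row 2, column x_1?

Ratio test on column x_2 — row 1: (45/4)/(1/4) = 45; row 2: (5/4)/(1/4) = 5; row 3: (105/4)/(9/4) = 35/3. Minimum is 5 at row 2 (x_3 leaves); pivot element 1/4.
Divide row 2 by 1/4; eliminate column x_2 from the other rows.
In the new row 2, the x_1 entry is the old entry divided by the pivot: (5/4)/(1/4) = 5.

5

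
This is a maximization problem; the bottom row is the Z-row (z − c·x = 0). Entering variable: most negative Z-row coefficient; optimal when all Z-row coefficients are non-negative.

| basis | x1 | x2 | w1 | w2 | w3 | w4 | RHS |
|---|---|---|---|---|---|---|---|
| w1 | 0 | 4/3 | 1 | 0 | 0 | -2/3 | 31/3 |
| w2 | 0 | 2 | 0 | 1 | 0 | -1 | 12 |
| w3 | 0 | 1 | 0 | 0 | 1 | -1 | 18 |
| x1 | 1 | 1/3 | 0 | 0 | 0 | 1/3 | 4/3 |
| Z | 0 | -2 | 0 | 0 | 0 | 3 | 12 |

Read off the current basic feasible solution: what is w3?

18

w3 is basic (row 3); its value is the RHS of that row, 18.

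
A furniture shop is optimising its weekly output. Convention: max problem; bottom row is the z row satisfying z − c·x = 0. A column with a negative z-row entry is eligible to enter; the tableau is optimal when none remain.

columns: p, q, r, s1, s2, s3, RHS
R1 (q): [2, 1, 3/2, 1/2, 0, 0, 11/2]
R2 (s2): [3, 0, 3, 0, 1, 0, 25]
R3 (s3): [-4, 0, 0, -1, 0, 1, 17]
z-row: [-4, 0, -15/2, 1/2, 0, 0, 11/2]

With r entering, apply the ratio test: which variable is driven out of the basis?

q

Column r entries and ratios — q: (11/2)/(3/2) = 11/3; s2: 25/3 = 25/3; s3: 0 ≤ 0, skip.
Smallest ratio is 11/3 in the row of q, so q leaves.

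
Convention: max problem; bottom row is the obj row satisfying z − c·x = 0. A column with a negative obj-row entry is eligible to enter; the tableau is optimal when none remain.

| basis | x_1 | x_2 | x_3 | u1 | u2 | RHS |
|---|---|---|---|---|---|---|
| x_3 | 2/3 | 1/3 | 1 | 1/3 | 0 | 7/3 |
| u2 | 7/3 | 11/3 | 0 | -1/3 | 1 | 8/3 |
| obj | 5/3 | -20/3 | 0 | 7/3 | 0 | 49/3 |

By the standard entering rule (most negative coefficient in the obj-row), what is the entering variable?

Negative obj-row entries: x_2: -20/3.
The most negative is -20/3 in column x_2, so x_2 enters.

x_2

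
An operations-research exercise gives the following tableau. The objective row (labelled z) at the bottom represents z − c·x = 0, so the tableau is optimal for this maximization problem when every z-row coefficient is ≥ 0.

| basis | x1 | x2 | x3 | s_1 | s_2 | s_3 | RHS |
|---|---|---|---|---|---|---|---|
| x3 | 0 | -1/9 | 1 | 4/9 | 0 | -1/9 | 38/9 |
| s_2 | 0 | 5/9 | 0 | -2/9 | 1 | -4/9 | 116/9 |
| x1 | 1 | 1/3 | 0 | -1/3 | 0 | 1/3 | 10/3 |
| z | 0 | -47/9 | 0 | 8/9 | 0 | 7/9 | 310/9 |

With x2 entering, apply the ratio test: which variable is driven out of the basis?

Column x2 entries and ratios — x3: -1/9 ≤ 0, skip; s_2: (116/9)/(5/9) = 116/5; x1: (10/3)/(1/3) = 10.
Smallest ratio is 10 in the row of x1, so x1 leaves.

x1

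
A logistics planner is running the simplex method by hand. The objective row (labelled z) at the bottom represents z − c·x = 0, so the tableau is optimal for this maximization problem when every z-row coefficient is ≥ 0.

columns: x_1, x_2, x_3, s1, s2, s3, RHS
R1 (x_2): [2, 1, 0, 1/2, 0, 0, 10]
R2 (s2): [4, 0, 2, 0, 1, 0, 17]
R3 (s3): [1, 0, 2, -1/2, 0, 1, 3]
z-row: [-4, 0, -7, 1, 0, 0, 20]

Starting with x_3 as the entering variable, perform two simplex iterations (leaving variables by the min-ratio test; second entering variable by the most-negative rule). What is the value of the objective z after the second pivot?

91/2

Ratio test on column x_3 — row 1: entry 0 ≤ 0; row 2: 17/2 = 17/2; row 3: 3/2 = 3/2. Minimum is 3/2 at row 3 (s3 leaves); pivot element 2.
Pivot on row 3; the z-row RHS becomes 20 − (-7)·(3/2) = 61/2.
Next entering variable (most negative z-row entry -3/4): s1.
Ratio test on column s1 — row 1: 10/(1/2) = 20; row 2: 14/(1/2) = 28; row 3: entry -1/4 ≤ 0. Minimum is 20 at row 1 (x_2 leaves); pivot element 1/2.
After the second pivot the z-row RHS is 61/2 − (-3/4)·20 = 91/2.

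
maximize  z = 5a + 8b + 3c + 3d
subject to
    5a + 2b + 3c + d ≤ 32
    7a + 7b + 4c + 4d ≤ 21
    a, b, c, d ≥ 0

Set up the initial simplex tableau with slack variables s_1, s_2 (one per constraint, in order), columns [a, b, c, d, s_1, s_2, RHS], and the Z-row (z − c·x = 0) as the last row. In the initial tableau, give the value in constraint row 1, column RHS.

32

The RHS of constraint 1 is b_1 = 32.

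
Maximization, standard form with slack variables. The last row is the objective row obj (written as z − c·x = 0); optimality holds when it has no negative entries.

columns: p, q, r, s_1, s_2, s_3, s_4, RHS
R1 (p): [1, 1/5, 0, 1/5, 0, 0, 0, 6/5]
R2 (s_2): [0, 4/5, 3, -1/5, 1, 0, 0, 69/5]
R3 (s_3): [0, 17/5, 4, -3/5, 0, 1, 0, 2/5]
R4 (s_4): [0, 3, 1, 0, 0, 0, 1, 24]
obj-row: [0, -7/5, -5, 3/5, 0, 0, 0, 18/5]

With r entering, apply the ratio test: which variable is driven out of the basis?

Column r entries and ratios — p: 0 ≤ 0, skip; s_2: (69/5)/3 = 23/5; s_3: (2/5)/4 = 1/10; s_4: 24/1 = 24.
Smallest ratio is 1/10 in the row of s_3, so s_3 leaves.

s_3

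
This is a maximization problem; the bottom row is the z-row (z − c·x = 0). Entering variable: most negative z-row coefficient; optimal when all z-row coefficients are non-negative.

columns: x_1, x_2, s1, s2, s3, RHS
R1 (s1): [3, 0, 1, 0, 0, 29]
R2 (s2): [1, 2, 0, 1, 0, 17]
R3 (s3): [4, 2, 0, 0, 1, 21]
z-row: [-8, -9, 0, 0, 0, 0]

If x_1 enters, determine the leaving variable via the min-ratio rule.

s3

Column x_1 entries and ratios — s1: 29/3 = 29/3; s2: 17/1 = 17; s3: 21/4 = 21/4.
Smallest ratio is 21/4 in the row of s3, so s3 leaves.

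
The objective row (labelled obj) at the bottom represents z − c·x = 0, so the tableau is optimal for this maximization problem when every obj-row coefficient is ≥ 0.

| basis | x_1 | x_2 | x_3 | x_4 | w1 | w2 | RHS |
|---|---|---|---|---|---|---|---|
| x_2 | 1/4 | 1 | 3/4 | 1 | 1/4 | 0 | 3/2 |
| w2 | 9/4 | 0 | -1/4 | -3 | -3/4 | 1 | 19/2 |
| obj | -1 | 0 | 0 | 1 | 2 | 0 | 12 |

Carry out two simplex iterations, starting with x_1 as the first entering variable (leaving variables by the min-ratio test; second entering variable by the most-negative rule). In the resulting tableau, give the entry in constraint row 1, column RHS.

Ratio test on column x_1 — row 1: (3/2)/(1/4) = 6; row 2: (19/2)/(9/4) = 38/9. Minimum is 38/9 at row 2 (w2 leaves); pivot element 9/4.
Divide row 2 by 9/4; eliminate column x_1 from the other rows.
Second iteration: most negative obj-row entry is -1/3 in column x_4, so x_4 enters.
Ratio test on column x_4 — row 1: (4/9)/(4/3) = 1/3; row 2: entry -4/3 ≤ 0. Minimum is 1/3 at row 1 (x_2 leaves); pivot element 4/3.
Divide row 1 by 4/3; eliminate column x_4 from the other rows.
After both pivots, the entry at constraint row 1, column RHS is 1/3.

1/3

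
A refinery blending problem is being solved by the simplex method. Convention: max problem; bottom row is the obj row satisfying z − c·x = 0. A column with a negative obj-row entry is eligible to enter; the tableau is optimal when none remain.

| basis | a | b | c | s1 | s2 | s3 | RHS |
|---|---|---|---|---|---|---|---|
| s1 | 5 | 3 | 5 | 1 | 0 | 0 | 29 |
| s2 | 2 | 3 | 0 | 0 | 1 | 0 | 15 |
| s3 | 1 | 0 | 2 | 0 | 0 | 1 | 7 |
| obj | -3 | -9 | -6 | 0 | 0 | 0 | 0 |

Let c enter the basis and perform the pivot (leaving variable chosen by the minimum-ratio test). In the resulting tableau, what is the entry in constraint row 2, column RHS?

15

Ratio test on column c — row 1: 29/5 = 29/5; row 2: entry 0 ≤ 0; row 3: 7/2 = 7/2. Minimum is 7/2 at row 3 (s3 leaves); pivot element 2.
Divide row 3 by 2; eliminate column c from the other rows.
Row 2 update in column RHS: 15 − 0·(7/2) = 15.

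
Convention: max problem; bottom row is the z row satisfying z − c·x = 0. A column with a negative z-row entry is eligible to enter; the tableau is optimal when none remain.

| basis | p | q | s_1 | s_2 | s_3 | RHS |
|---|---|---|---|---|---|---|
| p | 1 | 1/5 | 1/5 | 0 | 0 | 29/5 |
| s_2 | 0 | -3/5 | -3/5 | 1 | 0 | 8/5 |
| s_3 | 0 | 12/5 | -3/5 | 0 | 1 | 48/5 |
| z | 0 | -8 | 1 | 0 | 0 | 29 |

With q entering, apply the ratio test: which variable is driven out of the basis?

s_3

Column q entries and ratios — p: (29/5)/(1/5) = 29; s_2: -3/5 ≤ 0, skip; s_3: (48/5)/(12/5) = 4.
Smallest ratio is 4 in the row of s_3, so s_3 leaves.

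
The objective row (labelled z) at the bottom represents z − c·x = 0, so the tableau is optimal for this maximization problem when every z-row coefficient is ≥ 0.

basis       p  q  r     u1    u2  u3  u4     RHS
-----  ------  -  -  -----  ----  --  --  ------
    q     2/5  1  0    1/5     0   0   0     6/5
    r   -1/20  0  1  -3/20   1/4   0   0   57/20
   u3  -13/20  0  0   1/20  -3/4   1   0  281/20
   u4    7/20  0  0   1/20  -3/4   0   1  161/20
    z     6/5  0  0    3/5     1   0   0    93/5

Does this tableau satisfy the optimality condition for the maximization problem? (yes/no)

Every z-row coefficient is ≥ 0, so the tableau is optimal.

yes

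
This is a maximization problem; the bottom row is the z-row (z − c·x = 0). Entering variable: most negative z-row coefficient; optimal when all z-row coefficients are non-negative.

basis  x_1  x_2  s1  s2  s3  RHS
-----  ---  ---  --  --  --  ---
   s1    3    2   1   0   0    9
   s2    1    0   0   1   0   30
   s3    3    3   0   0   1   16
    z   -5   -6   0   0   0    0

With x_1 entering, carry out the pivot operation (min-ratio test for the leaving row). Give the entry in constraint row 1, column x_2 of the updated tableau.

2/3

Ratio test on column x_1 — row 1: 9/3 = 3; row 2: 30/1 = 30; row 3: 16/3 = 16/3. Minimum is 3 at row 1 (s1 leaves); pivot element 3.
Divide row 1 by 3; eliminate column x_1 from the other rows.
In the new row 1, the x_2 entry is the old entry divided by the pivot: 2/3 = 2/3.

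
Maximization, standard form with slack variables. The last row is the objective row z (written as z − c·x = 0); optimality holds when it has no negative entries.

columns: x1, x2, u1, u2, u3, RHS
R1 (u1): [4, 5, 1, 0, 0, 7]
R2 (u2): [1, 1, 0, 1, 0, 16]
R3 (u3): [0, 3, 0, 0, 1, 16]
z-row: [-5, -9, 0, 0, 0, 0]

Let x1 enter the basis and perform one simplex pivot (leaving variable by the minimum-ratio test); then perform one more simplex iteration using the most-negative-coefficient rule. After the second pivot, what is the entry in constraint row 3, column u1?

Ratio test on column x1 — row 1: 7/4 = 7/4; row 2: 16/1 = 16; row 3: entry 0 ≤ 0. Minimum is 7/4 at row 1 (u1 leaves); pivot element 4.
Divide row 1 by 4; eliminate column x1 from the other rows.
Second iteration: most negative z-row entry is -11/4 in column x2, so x2 enters.
Ratio test on column x2 — row 1: (7/4)/(5/4) = 7/5; row 2: entry -1/4 ≤ 0; row 3: 16/3 = 16/3. Minimum is 7/5 at row 1 (x1 leaves); pivot element 5/4.
Divide row 1 by 5/4; eliminate column x2 from the other rows.
After both pivots, the entry at constraint row 3, column u1 is -3/5.

-3/5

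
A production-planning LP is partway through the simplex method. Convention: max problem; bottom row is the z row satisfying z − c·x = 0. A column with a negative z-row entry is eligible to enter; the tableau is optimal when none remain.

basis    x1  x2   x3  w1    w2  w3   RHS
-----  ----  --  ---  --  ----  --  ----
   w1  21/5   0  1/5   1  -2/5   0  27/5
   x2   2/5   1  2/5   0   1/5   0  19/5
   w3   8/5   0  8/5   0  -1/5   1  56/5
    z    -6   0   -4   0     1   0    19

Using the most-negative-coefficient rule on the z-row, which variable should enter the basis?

Negative z-row entries: x1: -6, x3: -4.
The most negative is -6 in column x1, so x1 enters.

x1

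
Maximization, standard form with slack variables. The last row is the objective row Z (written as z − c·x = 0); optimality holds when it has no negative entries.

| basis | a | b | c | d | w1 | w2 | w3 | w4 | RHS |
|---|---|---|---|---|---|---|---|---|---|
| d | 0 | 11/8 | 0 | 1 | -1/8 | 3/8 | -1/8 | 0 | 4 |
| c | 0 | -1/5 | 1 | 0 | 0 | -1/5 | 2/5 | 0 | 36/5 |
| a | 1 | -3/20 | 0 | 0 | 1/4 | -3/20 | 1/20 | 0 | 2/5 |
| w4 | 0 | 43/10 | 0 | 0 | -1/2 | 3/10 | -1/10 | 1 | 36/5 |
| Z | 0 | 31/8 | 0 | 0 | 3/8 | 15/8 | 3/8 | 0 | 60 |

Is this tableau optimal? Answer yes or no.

Every Z-row coefficient is ≥ 0, so the tableau is optimal.

yes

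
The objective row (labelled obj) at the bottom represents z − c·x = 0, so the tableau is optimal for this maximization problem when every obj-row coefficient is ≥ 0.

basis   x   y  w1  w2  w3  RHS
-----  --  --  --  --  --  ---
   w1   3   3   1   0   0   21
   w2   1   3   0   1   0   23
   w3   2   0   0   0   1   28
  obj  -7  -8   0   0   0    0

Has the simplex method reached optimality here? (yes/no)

The obj-row has a negative entry -8 in column y, so it is not optimal.

no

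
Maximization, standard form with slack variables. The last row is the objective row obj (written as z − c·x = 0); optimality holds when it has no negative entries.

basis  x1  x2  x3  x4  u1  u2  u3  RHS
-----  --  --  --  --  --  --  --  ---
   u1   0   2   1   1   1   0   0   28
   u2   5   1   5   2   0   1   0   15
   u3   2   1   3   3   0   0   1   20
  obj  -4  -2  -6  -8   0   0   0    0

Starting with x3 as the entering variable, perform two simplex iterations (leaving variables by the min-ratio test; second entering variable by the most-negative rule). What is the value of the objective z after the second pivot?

470/9

Ratio test on column x3 — row 1: 28/1 = 28; row 2: 15/5 = 3; row 3: 20/3 = 20/3. Minimum is 3 at row 2 (u2 leaves); pivot element 5.
Pivot on row 2; the obj-row RHS becomes 0 − (-6)·3 = 18.
Next entering variable (most negative obj-row entry -28/5): x4.
Ratio test on column x4 — row 1: 25/(3/5) = 125/3; row 2: 3/(2/5) = 15/2; row 3: 11/(9/5) = 55/9. Minimum is 55/9 at row 3 (u3 leaves); pivot element 9/5.
After the second pivot the obj-row RHS is 18 − (-28/5)·(55/9) = 470/9.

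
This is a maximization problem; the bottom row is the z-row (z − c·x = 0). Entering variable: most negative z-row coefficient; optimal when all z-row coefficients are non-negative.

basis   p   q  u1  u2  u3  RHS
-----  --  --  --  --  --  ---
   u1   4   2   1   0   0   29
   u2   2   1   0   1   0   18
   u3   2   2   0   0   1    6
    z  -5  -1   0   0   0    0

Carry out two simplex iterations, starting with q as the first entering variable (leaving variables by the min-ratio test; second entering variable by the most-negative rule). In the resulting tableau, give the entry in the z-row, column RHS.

15

Ratio test on column q — row 1: 29/2 = 29/2; row 2: 18/1 = 18; row 3: 6/2 = 3. Minimum is 3 at row 3 (u3 leaves); pivot element 2.
Divide row 3 by 2; eliminate column q from the other rows.
Second iteration: most negative z-row entry is -4 in column p, so p enters.
Ratio test on column p — row 1: 23/2 = 23/2; row 2: 15/1 = 15; row 3: 3/1 = 3. Minimum is 3 at row 3 (q leaves); pivot element 1.
Divide row 3 by 1; eliminate column p from the other rows.
After both pivots, the entry at the z-row, column RHS is 15.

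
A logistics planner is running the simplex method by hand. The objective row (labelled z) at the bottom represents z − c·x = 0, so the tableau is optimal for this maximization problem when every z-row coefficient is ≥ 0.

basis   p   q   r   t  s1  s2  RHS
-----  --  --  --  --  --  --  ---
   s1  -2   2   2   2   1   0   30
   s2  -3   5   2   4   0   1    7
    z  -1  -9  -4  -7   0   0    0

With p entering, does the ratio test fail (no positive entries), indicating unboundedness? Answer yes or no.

Every constraint-row entry in column p is ≤ 0, so increasing p is unbounded.

yes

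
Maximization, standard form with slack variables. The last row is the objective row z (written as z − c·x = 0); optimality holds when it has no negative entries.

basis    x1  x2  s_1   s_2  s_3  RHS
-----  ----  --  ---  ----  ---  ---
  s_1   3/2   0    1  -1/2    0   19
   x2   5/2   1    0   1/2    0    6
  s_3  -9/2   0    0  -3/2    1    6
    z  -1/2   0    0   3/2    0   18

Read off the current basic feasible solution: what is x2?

x2 is basic (row 2); its value is the RHS of that row, 6.

6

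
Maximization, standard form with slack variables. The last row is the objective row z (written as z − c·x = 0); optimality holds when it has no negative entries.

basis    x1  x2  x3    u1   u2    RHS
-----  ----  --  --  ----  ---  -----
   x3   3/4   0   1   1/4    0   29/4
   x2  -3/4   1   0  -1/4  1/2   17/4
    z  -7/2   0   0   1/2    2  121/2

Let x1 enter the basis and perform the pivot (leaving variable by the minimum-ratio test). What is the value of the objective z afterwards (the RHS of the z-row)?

283/3

Ratio test on column x1 — row 1: (29/4)/(3/4) = 29/3; row 2: entry -3/4 ≤ 0. Minimum is 29/3 at row 1 (x3 leaves); pivot element 3/4.
Pivot on row 1; the z-row RHS becomes 121/2 − (-7/2)·(29/3) = 283/3.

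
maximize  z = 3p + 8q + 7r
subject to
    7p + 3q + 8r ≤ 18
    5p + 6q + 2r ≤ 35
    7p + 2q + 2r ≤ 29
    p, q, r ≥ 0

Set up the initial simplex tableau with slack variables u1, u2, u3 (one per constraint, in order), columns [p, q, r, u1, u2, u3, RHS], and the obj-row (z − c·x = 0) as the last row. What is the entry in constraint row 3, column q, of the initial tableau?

Constraint 3 has coefficient 2 on q.

2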